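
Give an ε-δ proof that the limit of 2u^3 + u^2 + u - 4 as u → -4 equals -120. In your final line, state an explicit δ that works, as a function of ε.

Suppose ε > 0. We want δ > 0 such that 0 < |u + 4| < δ implies |(2u^3 + u^2 + u - 4) + 120| < ε.
(2u^3 + u^2 + u - 4) + 120 = 2u^3 + u^2 + u + 116 = (u + 4)(2u^2 - 7u + 29).
So |(2u^3 + u^2 + u - 4) + 120| = |u + 4|·|2u^2 - 7u + 29|.
Assume first that |u + 4| < 2, so |u| < 6. Then |2u^2 - 7u + 29| ≤ 2·6^2 + 7·6 + 29 = 143.
Hence |(2u^3 + u^2 + u - 4) + 120| ≤ 143|u + 4| < ε provided |u + 4| < ε/143.
Take δ = min(2, ε/143). Then 0 < |u + 4| < δ gives both |u + 4| < 2 and |u + 4| < ε/143, so |(2u^3 + u^2 + u - 4) + 120| < ε.

δ = min(2, ε/143)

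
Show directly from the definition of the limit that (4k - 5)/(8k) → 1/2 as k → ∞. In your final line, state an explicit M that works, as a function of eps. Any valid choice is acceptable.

M = (5/8)/eps

Fix eps > 0. For k ≥ 1, |(4k - 5)/(8k) − (1/2)| = |-40|/(8(8k)) = 40/(8(8k)).
Since 8k ≥ 8k for k ≥ 1, this is ≤ 40/(8·8k) = (5/8)/k.
So |(4k - 5)/(8k) − (1/2)| < eps whenever k > (5/8)/eps.
Take M = (5/8)/eps. If k > M then |(4k - 5)/(8k) − (1/2)| ≤ (5/8)/k < eps.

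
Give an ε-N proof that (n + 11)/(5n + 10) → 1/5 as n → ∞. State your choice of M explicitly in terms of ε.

Suppose ε > 0. For n ≥ 1, |(n + 11)/(5n + 10) − (1/5)| = |45|/(5(5n + 10)) = 45/(5(5n + 10)).
Since 5n + 10 ≥ 5n for n ≥ 1, this is ≤ 45/(5·5n) = (9/5)/n.
So |(n + 11)/(5n + 10) − (1/5)| < ε whenever n > (9/5)/ε.
Take M = (9/5)/ε. If n > M then |(n + 11)/(5n + 10) − (1/5)| ≤ (9/5)/n < ε.

M = (9/5)/ε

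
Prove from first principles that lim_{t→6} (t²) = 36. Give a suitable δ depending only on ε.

δ = min(2, ε/14)

Suppose ε > 0. We seek δ > 0 with 0 < |t − 6| < δ ⇒ |t² − 36| < ε.
Factor: t² − 36 = (t − 6)(t + 6), so |t² − 36| = |t − 6|·|t + 6|.
Impose δ ≤ 2 so that |t| < 8; then |t + 6| ≤ 14.
Hence |t² − 36| ≤ 14|t − 6|, which is < ε once |t − 6| < ε/14.
Take δ = min(2, ε/14). If 0 < |t − 6| < δ then both bounds hold and |t² − 36| ≤ 14|t − 6| < 14·(ε/14) = ε.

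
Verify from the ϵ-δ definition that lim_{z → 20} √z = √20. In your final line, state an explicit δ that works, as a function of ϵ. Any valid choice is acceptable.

δ = min(20, √20·ϵ)

Suppose ϵ > 0. We want δ > 0 such that 0 < |z − 20| < δ implies |√z − √20| < ϵ.
Rationalise: √z − √20 = (z − 20)/(√z + √20), so |√z − √20| = |z − 20|/(√z + √20).
Restrict δ ≤ 20 so that |z − 20| < 20 forces z > 0, and then √z + √20 > √20.
Hence |√z − √20| < |z − 20|/√20, which is < ϵ once |z − 20| < √20·ϵ.
Take δ = min(20, √20·ϵ). If 0 < |z − 20| < δ then z > 0 and |√z − √20| < |z − 20|/√20 < ϵ.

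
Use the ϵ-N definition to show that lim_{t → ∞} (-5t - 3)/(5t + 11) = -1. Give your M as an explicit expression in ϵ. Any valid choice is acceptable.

Let ϵ > 0. We seek M > 0 such that t > M implies |(-5t - 3)/(5t + 11) + 1| < ϵ.
(-5t - 3)/(5t + 11) + 1 = (5(-5t - 3) − (-5)(5t + 11)) / (5(5t + 11)) = 40/(5(5t + 11)).
For t > 0 we have 5t + 11 > 5t, so |(-5t - 3)/(5t + 11) + 1| = 40/(5(5t + 11)) < 40/(5·5t) = (8/5)/t.
Thus |(-5t - 3)/(5t + 11) + 1| < ϵ whenever t > (8/5)/ϵ.
Take M = (8/5)/ϵ. If t > M then |(-5t - 3)/(5t + 11) + 1| < (8/5)/t < ϵ.

M = (8/5)/ϵ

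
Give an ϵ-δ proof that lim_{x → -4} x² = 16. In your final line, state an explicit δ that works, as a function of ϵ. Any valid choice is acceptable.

Suppose ϵ > 0. We seek δ > 0 with 0 < |x + 4| < δ ⇒ |x² − 16| < ϵ.
Factor: x² − 16 = (x + 4)(x - 4), so |x² − 16| = |x + 4|·|x - 4|.
Restrict δ ≤ 2. Then |x + 4| < 2 gives |x| < 6, so by the triangle inequality |x - 4| ≤ 6 + 4 = 10.
Hence |x² − 16| ≤ 10|x + 4|, which is < ϵ once |x + 4| < ϵ/10.
Take δ = min(2, ϵ/10). If 0 < |x + 4| < δ then both bounds hold and |x² − 16| ≤ 10|x + 4| < 10·(ϵ/10) = ϵ.

δ = min(2, ϵ/10)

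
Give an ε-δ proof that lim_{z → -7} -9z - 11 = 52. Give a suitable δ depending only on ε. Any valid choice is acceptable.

Suppose ε > 0. We need δ > 0 so that 0 < |z + 7| < δ implies |(-9z - 11) − 52| < ε.
Since (-9z - 11) − 52 = -9(z + 7), we have |(-9z - 11) − 52| = 9|z + 7|.
So 9|z + 7| < ε exactly when |z + 7| < ε/9.
Choosing δ = ε/9 gives |(-9z - 11) − 52| = 9|z + 7| < ε whenever |z + 7| < δ.

δ = ε/9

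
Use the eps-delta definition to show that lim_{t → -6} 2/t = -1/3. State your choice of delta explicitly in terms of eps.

delta = min(3, 9eps)

Suppose eps > 0. We seek delta > 0 such that 0 < |t + 6| < delta implies |2/t + 1/3| < eps.
|2/t + 1/3| = 2·|-6 − t|/(6·|t|) = 2|t + 6|/(6|t|).
Restrict delta ≤ 3. Then |t + 6| < 3 gives |t| > 3, so 6|t| > 18.
Then |2/t + 1/3| < 2|t + 6|/18, which is < eps when |t + 6| < 9eps.
Take delta = min(3, 9eps). Then 0 < |t + 6| < delta gives both |t + 6| < 3 and |t + 6| < 9eps, so |2/t + 1/3| < eps.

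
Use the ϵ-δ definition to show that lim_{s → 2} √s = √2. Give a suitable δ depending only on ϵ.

δ = min(2, √2·ϵ)

Suppose ϵ > 0. We want δ > 0 such that 0 < |s − 2| < δ implies |√s − √2| < ϵ.
Multiplying by the conjugate, |√s − √2| = |s − 2|/(√s + √2).
Restrict δ ≤ 2 so that |s − 2| < 2 forces s > 0, and then √s + √2 > √2.
Hence |√s − √2| < |s − 2|/√2, which is < ϵ once |s − 2| < √2·ϵ.
Take δ = min(2, √2·ϵ). If 0 < |s − 2| < δ then s > 0 and |√s − √2| < |s − 2|/√2 < ϵ.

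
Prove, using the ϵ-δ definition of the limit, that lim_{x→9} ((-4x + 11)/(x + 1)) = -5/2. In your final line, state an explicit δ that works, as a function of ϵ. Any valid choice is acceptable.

Let ϵ > 0 be given. We want δ > 0 with 0 < |x − 9| < δ ⇒ |(-4x + 11)/(x + 1) + 5/2| < ϵ.
Combining over a common denominator, (-4x + 11)/(x + 1) + 5/2 = [(-4x + 11)·10 − (-25)·(x + 1)] / [10·(x + 1)] = -15(x − 9) / (10(x + 1)).
So |(-4x + 11)/(x + 1) + 5/2| = 15|x − 9| / (10·|x + 1|).
Require δ ≤ 5, so |x + 1| ≥ |10| − |x − 9| > 10 − 5 = 5.
Hence |(-4x + 11)/(x + 1) + 5/2| < 15|x − 9|/(10·5) = (3/10)|x − 9|, which is < ϵ once |x − 9| < (10/3)ϵ.
Take δ = min(5, (10/3)ϵ). Then 0 < |x − 9| < δ forces both bounds, so |(-4x + 11)/(x + 1) + 5/2| < ϵ.

δ = min(5, (10/3)ϵ)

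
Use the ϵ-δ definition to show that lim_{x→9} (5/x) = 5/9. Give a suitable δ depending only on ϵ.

δ = min(9/2, (81/10)ϵ)

Fix ϵ > 0. We seek δ > 0 such that 0 < |x − 9| < δ implies |5/x − (5/9)| < ϵ.
|5/x − (5/9)| = 5·|9 − x|/(9·|x|) = 5|x − 9|/(9|x|).
Require δ ≤ 9/2 so that |x| > 9 − 9/2 = 9/2, hence 9|x| > 81/2.
Then |5/x − (5/9)| < 5|x − 9|/(81/2), which is < ϵ when |x − 9| < (81/10)ϵ.
Take δ = min(9/2, (81/10)ϵ). Then 0 < |x − 9| < δ gives both |x − 9| < 9/2 and |x − 9| < (81/10)ϵ, so |5/x − (5/9)| < ϵ.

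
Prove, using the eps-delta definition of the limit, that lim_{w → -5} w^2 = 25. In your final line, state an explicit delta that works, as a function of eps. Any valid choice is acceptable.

Fix eps > 0. We seek delta > 0 with 0 < |w + 5| < delta ⇒ |w^2 − 25| < eps.
Factor: w^2 − 25 = (w + 5)(w - 5), so |w^2 − 25| = |w + 5|·|w - 5|.
Restrict delta ≤ 1. Then |w + 5| < 1 gives |w| < 6, so by the triangle inequality |w - 5| ≤ 6 + 5 = 11.
Hence |w^2 − 25| ≤ 11|w + 5|, which is < eps once |w + 5| < eps/11.
Take delta = min(1, eps/11). If 0 < |w + 5| < delta then both bounds hold and |w^2 − 25| ≤ 11|w + 5| < 11·(eps/11) = eps.

delta = min(1, eps/11)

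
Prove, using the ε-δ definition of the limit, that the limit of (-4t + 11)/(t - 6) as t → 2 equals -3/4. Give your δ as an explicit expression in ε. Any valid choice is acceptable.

Suppose ε > 0. We want δ > 0 with 0 < |t − 2| < δ ⇒ |(-4t + 11)/(t - 6) + 3/4| < ε.
Combining over a common denominator, (-4t + 11)/(t - 6) + 3/4 = [(-4t + 11)·(-4) − 3·(t - 6)] / [(-4)·(t - 6)] = 13(t − 2) / ((-4)(t - 6)).
So |(-4t + 11)/(t - 6) + 3/4| = 13|t − 2| / (4·|t − 6|).
Restrict δ ≤ 2. Then |t − 2| < 2 gives |t − 6| = |(t − 2) + (-4)| ≥ 4 − 2 = 2.
Hence |(-4t + 11)/(t - 6) + 3/4| < 13|t − 2|/(4·2) = (13/8)|t − 2|, which is < ε once |t − 2| < (8/13)ε.
Take δ = min(2, (8/13)ε). Then 0 < |t − 2| < δ forces both bounds, so |(-4t + 11)/(t - 6) + 3/4| < ε.

δ = min(2, (8/13)ε)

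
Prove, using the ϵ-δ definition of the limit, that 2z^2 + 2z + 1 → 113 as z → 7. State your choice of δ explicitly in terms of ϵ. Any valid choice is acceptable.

δ = min(2, ϵ/34)

Let ϵ > 0. We want δ > 0 such that 0 < |z − 7| < δ implies |(2z^2 + 2z + 1) − 113| < ϵ.
(2z^2 + 2z + 1) − 113 = 2z^2 + 2z - 112 = (z − 7)(2z + 16).
So |(2z^2 + 2z + 1) − 113| = |z − 7|·|2z + 16|.
Assume first that |z − 7| < 2, so |z| < 9. Then |2z + 16| ≤ 2·9 + 16 = 34.
Hence |(2z^2 + 2z + 1) − 113| ≤ 34|z − 7| < ϵ provided |z − 7| < ϵ/34.
Take δ = min(2, ϵ/34). Then 0 < |z − 7| < δ gives both |z − 7| < 2 and |z − 7| < ϵ/34, so |(2z^2 + 2z + 1) − 113| < ϵ.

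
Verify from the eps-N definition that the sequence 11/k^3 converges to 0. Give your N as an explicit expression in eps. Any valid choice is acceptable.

N = (11/eps)^{1/3}

Suppose eps > 0. For k ≥ 1, |11/k^3 − 0| = 11/k^3.
11/k^3 < eps ⇔ k^3 > 11/eps ⇔ k > (11/eps)^{1/3}.
Take N = (11/eps)^{1/3}. Then k > N implies 11/k^3 < eps.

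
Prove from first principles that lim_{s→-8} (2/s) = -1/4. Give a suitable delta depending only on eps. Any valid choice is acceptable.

Let eps > 0. We seek delta > 0 such that 0 < |s + 8| < delta implies |2/s + 1/4| < eps.
|2/s + 1/4| = 2·|-8 − s|/(8·|s|) = 2|s + 8|/(8|s|).
Require delta ≤ 4 so that |s| > 8 − 4 = 4, hence 8|s| > 32.
Then |2/s + 1/4| < 2|s + 8|/32, which is < eps when |s + 8| < 16eps.
Take delta = min(4, 16eps). Then 0 < |s + 8| < delta gives both |s + 8| < 4 and |s + 8| < 16eps, so |2/s + 1/4| < eps.

delta = min(4, 16eps)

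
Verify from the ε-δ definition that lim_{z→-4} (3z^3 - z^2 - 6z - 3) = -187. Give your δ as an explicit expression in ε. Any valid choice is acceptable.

δ = min(1, ε/186)

Fix ε > 0. We want δ > 0 such that 0 < |z + 4| < δ implies |(3z^3 - z^2 - 6z - 3) + 187| < ε.
(3z^3 - z^2 - 6z - 3) + 187 = 3z^3 - z^2 - 6z + 184 = (z + 4)(3z^2 - 13z + 46).
So |(3z^3 - z^2 - 6z - 3) + 187| = |z + 4|·|3z^2 - 13z + 46|.
Require δ ≤ 1. Then |z + 4| < 1 gives |z| < 5, and by the triangle inequality |3z^2 - 13z + 46| ≤ 3·5^2 + 13·5 + 46 = 186.
Hence |(3z^3 - z^2 - 6z - 3) + 187| ≤ 186|z + 4| < ε provided |z + 4| < ε/186.
Take δ = min(1, ε/186). Then 0 < |z + 4| < δ gives both |z + 4| < 1 and |z + 4| < ε/186, so |(3z^3 - z^2 - 6z - 3) + 187| < ε.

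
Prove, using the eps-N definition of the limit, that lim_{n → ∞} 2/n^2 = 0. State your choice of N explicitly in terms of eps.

N = (2/eps)^{1/2}

Let eps > 0 be given. For n ≥ 1, |2/n^2 − 0| = 2/n^2.
2/n^2 < eps ⇔ n^2 > 2/eps ⇔ n > (2/eps)^{1/2}.
Take N = (2/eps)^{1/2}. Then n > N implies 2/n^2 < eps.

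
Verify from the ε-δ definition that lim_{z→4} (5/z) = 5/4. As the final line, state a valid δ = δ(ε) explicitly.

Let ε > 0 be given. We seek δ > 0 such that 0 < |z − 4| < δ implies |5/z − (5/4)| < ε.
|5/z − (5/4)| = 5·|4 − z|/(4·|z|) = 5|z − 4|/(4|z|).
Require δ ≤ 2 so that |z| > 4 − 2 = 2, hence 4|z| > 8.
Then |5/z − (5/4)| < 5|z − 4|/8, which is < ε when |z − 4| < (8/5)ε.
Take δ = min(2, (8/5)ε). Then 0 < |z − 4| < δ gives both |z − 4| < 2 and |z − 4| < (8/5)ε, so |5/z − (5/4)| < ε.

δ = min(2, (8/5)ε)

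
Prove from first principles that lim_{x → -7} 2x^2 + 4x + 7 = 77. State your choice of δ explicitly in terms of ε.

Suppose ε > 0. We want δ > 0 such that 0 < |x + 7| < δ implies |(2x^2 + 4x + 7) − 77| < ε.
(2x^2 + 4x + 7) − 77 = 2x^2 + 4x - 70 = (x + 7)(2x - 10).
So |(2x^2 + 4x + 7) − 77| = |x + 7|·|2x - 10|.
Assume first that |x + 7| < 2, so |x| < 9. Then |2x - 10| ≤ 2·9 + 10 = 28.
Hence |(2x^2 + 4x + 7) − 77| ≤ 28|x + 7| < ε provided |x + 7| < ε/28.
Take δ = min(2, ε/28). Then 0 < |x + 7| < δ gives both |x + 7| < 2 and |x + 7| < ε/28, so |(2x^2 + 4x + 7) − 77| < ε.

δ = min(2, ε/28)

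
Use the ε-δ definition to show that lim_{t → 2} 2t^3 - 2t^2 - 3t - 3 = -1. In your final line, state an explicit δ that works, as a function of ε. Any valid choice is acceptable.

Let ε > 0 be given. We want δ > 0 such that 0 < |t − 2| < δ implies |(2t^3 - 2t^2 - 3t - 3) + 1| < ε.
(2t^3 - 2t^2 - 3t - 3) + 1 = 2t^3 - 2t^2 - 3t - 2 = (t − 2)(2t^2 + 2t + 1).
So |(2t^3 - 2t^2 - 3t - 3) + 1| = |t − 2|·|2t^2 + 2t + 1|.
Assume first that |t − 2| < 2, so |t| < 4. Then |2t^2 + 2t + 1| ≤ 2·4^2 + 2·4 + 1 = 41.
Hence |(2t^3 - 2t^2 - 3t - 3) + 1| ≤ 41|t − 2| < ε provided |t − 2| < ε/41.
Choosing δ = min(2, ε/41) ensures both conditions, hence |(2t^3 - 2t^2 - 3t - 3) + 1| < ε.

δ = min(2, ε/41)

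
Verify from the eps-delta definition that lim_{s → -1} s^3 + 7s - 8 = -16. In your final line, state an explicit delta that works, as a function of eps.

Fix eps > 0. We want delta > 0 such that 0 < |s + 1| < delta implies |(s^3 + 7s - 8) + 16| < eps.
(s^3 + 7s - 8) + 16 = s^3 + 7s + 8 = (s + 1)(s^2 - s + 8).
So |(s^3 + 7s - 8) + 16| = |s + 1|·|s^2 - s + 8|.
Require delta ≤ 2. Then |s + 1| < 2 gives |s| < 3, and by the triangle inequality |s^2 - s + 8| ≤ 3^2 + 3 + 8 = 20.
Hence |(s^3 + 7s - 8) + 16| ≤ 20|s + 1| < eps provided |s + 1| < eps/20.
Choosing delta = min(2, eps/20) ensures both conditions, hence |(s^3 + 7s - 8) + 16| < eps.

delta = min(2, eps/20)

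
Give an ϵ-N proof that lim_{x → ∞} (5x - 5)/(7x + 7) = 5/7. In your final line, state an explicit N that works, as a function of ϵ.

N = (10/7)/ϵ

Let ϵ > 0. We seek N > 0 such that x > N implies |(5x - 5)/(7x + 7) − (5/7)| < ϵ.
(5x - 5)/(7x + 7) − (5/7) = (7(5x - 5) − 5(7x + 7)) / (7(7x + 7)) = -70/(7(7x + 7)).
For x > 0 we have 7x + 7 > 7x, so |(5x - 5)/(7x + 7) − (5/7)| = 70/(7(7x + 7)) < 70/(7·7x) = (10/7)/x.
Thus |(5x - 5)/(7x + 7) − (5/7)| < ϵ whenever x > (10/7)/ϵ.
Take N = (10/7)/ϵ. If x > N then |(5x - 5)/(7x + 7) − (5/7)| < (10/7)/x < ϵ.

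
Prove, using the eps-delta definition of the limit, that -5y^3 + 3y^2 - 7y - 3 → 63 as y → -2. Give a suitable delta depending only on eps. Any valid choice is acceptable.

Let eps > 0. We want delta > 0 such that 0 < |y + 2| < delta implies |(-5y^3 + 3y^2 - 7y - 3) − 63| < eps.
(-5y^3 + 3y^2 - 7y - 3) − 63 = -5y^3 + 3y^2 - 7y - 66 = (y + 2)(-5y^2 + 13y - 33).
So |(-5y^3 + 3y^2 - 7y - 3) − 63| = |y + 2|·|-5y^2 + 13y - 33|.
Assume first that |y + 2| < 1, so |y| < 3. Then |-5y^2 + 13y - 33| ≤ 5·3^2 + 13·3 + 33 = 117.
Hence |(-5y^3 + 3y^2 - 7y - 3) − 63| ≤ 117|y + 2| < eps provided |y + 2| < eps/117.
Choosing delta = min(1, eps/117) ensures both conditions, hence |(-5y^3 + 3y^2 - 7y - 3) − 63| < eps.

delta = min(1, eps/117)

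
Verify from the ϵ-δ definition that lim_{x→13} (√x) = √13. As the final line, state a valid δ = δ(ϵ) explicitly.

δ = min(13, √13·ϵ)

Let ϵ > 0 be given. We want δ > 0 such that 0 < |x − 13| < δ implies |√x − √13| < ϵ.
Multiplying by the conjugate, |√x − √13| = |x − 13|/(√x + √13).
Restrict δ ≤ 13 so that |x − 13| < 13 forces x > 0, and then √x + √13 > √13.
Hence |√x − √13| < |x − 13|/√13, which is < ϵ once |x − 13| < √13·ϵ.
Take δ = min(13, √13·ϵ). If 0 < |x − 13| < δ then x > 0 and |√x − √13| < |x − 13|/√13 < ϵ.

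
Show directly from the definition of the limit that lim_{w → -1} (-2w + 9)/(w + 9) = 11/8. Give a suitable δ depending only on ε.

δ = min(4, (32/27)ε)

Let ε > 0. We want δ > 0 with 0 < |w + 1| < δ ⇒ |(-2w + 9)/(w + 9) − (11/8)| < ε.
Combining over a common denominator, (-2w + 9)/(w + 9) − (11/8) = [(-2w + 9)·8 − 11·(w + 9)] / [8·(w + 9)] = -27(w + 1) / (8(w + 9)).
So |(-2w + 9)/(w + 9) − (11/8)| = 27|w + 1| / (8·|w + 9|).
Require δ ≤ 4, so |w + 9| ≥ |8| − |w + 1| > 8 − 4 = 4.
Hence |(-2w + 9)/(w + 9) − (11/8)| < 27|w + 1|/(8·4) = (27/32)|w + 1|, which is < ε once |w + 1| < (32/27)ε.
Take δ = min(4, (32/27)ε). Then 0 < |w + 1| < δ forces both bounds, so |(-2w + 9)/(w + 9) − (11/8)| < ε.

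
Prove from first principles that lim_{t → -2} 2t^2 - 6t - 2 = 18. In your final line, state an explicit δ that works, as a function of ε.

δ = min(1, ε/16)

Fix ε > 0. We want δ > 0 such that 0 < |t + 2| < δ implies |(2t^2 - 6t - 2) − 18| < ε.
(2t^2 - 6t - 2) − 18 = 2t^2 - 6t - 20 = (t + 2)(2t - 10).
So |(2t^2 - 6t - 2) − 18| = |t + 2|·|2t - 10|.
Require δ ≤ 1. Then |t + 2| < 1 gives |t| < 3, and by the triangle inequality |2t - 10| ≤ 2·3 + 10 = 16.
Hence |(2t^2 - 6t - 2) − 18| ≤ 16|t + 2| < ε provided |t + 2| < ε/16.
Choosing δ = min(1, ε/16) ensures both conditions, hence |(2t^2 - 6t - 2) − 18| < ε.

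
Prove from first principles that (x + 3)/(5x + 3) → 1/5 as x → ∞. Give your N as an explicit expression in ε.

N = (12/25)/ε

Suppose ε > 0. We seek N > 0 such that x > N implies |(x + 3)/(5x + 3) − (1/5)| < ε.
(x + 3)/(5x + 3) − (1/5) = (5(x + 3) − (5x + 3)) / (5(5x + 3)) = 12/(5(5x + 3)).
For x > 0 we have 5x + 3 > 5x, so |(x + 3)/(5x + 3) − (1/5)| = 12/(5(5x + 3)) < 12/(5·5x) = (12/25)/x.
Thus |(x + 3)/(5x + 3) − (1/5)| < ε whenever x > (12/25)/ε.
Take N = (12/25)/ε. If x > N then |(x + 3)/(5x + 3) − (1/5)| < (12/25)/x < ε.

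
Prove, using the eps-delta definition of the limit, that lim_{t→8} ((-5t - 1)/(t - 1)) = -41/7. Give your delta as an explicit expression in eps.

Let eps > 0 be given. We want delta > 0 with 0 < |t − 8| < delta ⇒ |(-5t - 1)/(t - 1) + 41/7| < eps.
Combining over a common denominator, (-5t - 1)/(t - 1) + 41/7 = [(-5t - 1)·7 − (-41)·(t - 1)] / [7·(t - 1)] = 6(t − 8) / (7(t - 1)).
So |(-5t - 1)/(t - 1) + 41/7| = 6|t − 8| / (7·|t − 1|).
Restrict delta ≤ 7/2. Then |t − 8| < 7/2 gives |t − 1| = |(t − 8) + 7| ≥ 7 − 7/2 = 7/2.
Hence |(-5t - 1)/(t - 1) + 41/7| < 6|t − 8|/(7·(7/2)) = (12/49)|t − 8|, which is < eps once |t − 8| < (49/12)eps.
Take delta = min(7/2, (49/12)eps). Then 0 < |t − 8| < delta forces both bounds, so |(-5t - 1)/(t - 1) + 41/7| < eps.

delta = min(7/2, (49/12)eps)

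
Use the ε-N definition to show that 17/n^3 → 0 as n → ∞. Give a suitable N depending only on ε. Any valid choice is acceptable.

Let ε > 0. For n ≥ 1, |17/n^3 − 0| = 17/n^3.
17/n^3 < ε ⇔ n^3 > 17/ε ⇔ n > (17/ε)^{1/3}.
Take N = (17/ε)^{1/3}. Then n > N implies 17/n^3 < ε.

N = (17/ε)^{1/3}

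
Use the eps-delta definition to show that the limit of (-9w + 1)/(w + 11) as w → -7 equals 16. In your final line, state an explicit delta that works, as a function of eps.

Let eps > 0. We want delta > 0 with 0 < |w + 7| < delta ⇒ |(-9w + 1)/(w + 11) − 16| < eps.
Combining over a common denominator, (-9w + 1)/(w + 11) − 16 = [(-9w + 1)·4 − 64·(w + 11)] / [4·(w + 11)] = -100(w + 7) / (4(w + 11)).
So |(-9w + 1)/(w + 11) − 16| = 100|w + 7| / (4·|w + 11|).
Restrict delta ≤ 2. Then |w + 7| < 2 gives |w + 11| = |(w + 7) + 4| ≥ 4 − 2 = 2.
Hence |(-9w + 1)/(w + 11) − 16| < 100|w + 7|/(4·2) = (25/2)|w + 7|, which is < eps once |w + 7| < (2/25)eps.
Take delta = min(2, (2/25)eps). Then 0 < |w + 7| < delta forces both bounds, so |(-9w + 1)/(w + 11) − 16| < eps.

delta = min(2, (2/25)eps)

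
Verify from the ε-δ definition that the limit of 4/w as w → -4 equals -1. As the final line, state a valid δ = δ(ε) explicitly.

Let ε > 0 be given. We seek δ > 0 such that 0 < |w + 4| < δ implies |4/w + 1| < ε.
|4/w + 1| = 4·|-4 − w|/(4·|w|) = 4|w + 4|/(4|w|).
Restrict δ ≤ 2. Then |w + 4| < 2 gives |w| > 2, so 4|w| > 8.
Then |4/w + 1| < 4|w + 4|/8, which is < ε when |w + 4| < 2ε.
Take δ = min(2, 2ε). Then 0 < |w + 4| < δ gives both |w + 4| < 2 and |w + 4| < 2ε, so |4/w + 1| < ε.

δ = min(2, 2ε)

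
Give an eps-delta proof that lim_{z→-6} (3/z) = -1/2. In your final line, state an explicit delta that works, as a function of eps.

Let eps > 0. We seek delta > 0 such that 0 < |z + 6| < delta implies |3/z + 1/2| < eps.
|3/z + 1/2| = 3·|-6 − z|/(6·|z|) = 3|z + 6|/(6|z|).
Require delta ≤ 3 so that |z| > 6 − 3 = 3, hence 6|z| > 18.
Then |3/z + 1/2| < 3|z + 6|/18, which is < eps when |z + 6| < 6eps.
Take delta = min(3, 6eps). Then 0 < |z + 6| < delta gives both |z + 6| < 3 and |z + 6| < 6eps, so |3/z + 1/2| < eps.

delta = min(3, 6eps)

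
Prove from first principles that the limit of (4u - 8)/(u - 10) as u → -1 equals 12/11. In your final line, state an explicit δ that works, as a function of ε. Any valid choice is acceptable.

Suppose ε > 0. We want δ > 0 with 0 < |u + 1| < δ ⇒ |(4u - 8)/(u - 10) − (12/11)| < ε.
Combining over a common denominator, (4u - 8)/(u - 10) − (12/11) = [(4u - 8)·(-11) − (-12)·(u - 10)] / [(-11)·(u - 10)] = -32(u + 1) / ((-11)(u - 10)).
So |(4u - 8)/(u - 10) − (12/11)| = 32|u + 1| / (11·|u − 10|).
Require δ ≤ 11/2, so |u − 10| ≥ |-11| − |u + 1| > 11 − 11/2 = 11/2.
Hence |(4u - 8)/(u - 10) − (12/11)| < 32|u + 1|/(11·(11/2)) = (64/121)|u + 1|, which is < ε once |u + 1| < (121/64)ε.
Take δ = min(11/2, (121/64)ε). Then 0 < |u + 1| < δ forces both bounds, so |(4u - 8)/(u - 10) − (12/11)| < ε.

δ = min(11/2, (121/64)ε)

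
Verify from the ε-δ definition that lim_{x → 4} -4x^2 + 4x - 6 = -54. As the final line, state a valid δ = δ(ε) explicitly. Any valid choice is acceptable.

Let ε > 0. We want δ > 0 such that 0 < |x − 4| < δ implies |(-4x^2 + 4x - 6) + 54| < ε.
(-4x^2 + 4x - 6) + 54 = -4x^2 + 4x + 48 = (x − 4)(-4x - 12).
So |(-4x^2 + 4x - 6) + 54| = |x − 4|·|-4x - 12|.
Require δ ≤ 2. Then |x − 4| < 2 gives |x| < 6, and by the triangle inequality |-4x - 12| ≤ 4·6 + 12 = 36.
Hence |(-4x^2 + 4x - 6) + 54| ≤ 36|x − 4| < ε provided |x − 4| < ε/36.
Take δ = min(2, ε/36). Then 0 < |x − 4| < δ gives both |x − 4| < 2 and |x − 4| < ε/36, so |(-4x^2 + 4x - 6) + 54| < ε.

δ = min(2, ε/36)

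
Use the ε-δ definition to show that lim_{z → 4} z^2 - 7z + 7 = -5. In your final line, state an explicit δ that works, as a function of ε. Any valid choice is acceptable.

Fix ε > 0. We want δ > 0 such that 0 < |z − 4| < δ implies |(z^2 - 7z + 7) + 5| < ε.
(z^2 - 7z + 7) + 5 = z^2 - 7z + 12 = (z − 4)(z - 3).
So |(z^2 - 7z + 7) + 5| = |z − 4|·|z - 3|.
Assume first that |z − 4| < 2, so |z| < 6. Then |z - 3| ≤ 6 + 3 = 9.
Hence |(z^2 - 7z + 7) + 5| ≤ 9|z − 4| < ε provided |z − 4| < ε/9.
Take δ = min(2, ε/9). Then 0 < |z − 4| < δ gives both |z − 4| < 2 and |z − 4| < ε/9, so |(z^2 - 7z + 7) + 5| < ε.

δ = min(2, ε/9)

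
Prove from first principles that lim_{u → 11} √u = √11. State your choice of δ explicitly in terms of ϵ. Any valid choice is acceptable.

Let ϵ > 0 be given. We want δ > 0 such that 0 < |u − 11| < δ implies |√u − √11| < ϵ.
Multiplying by the conjugate, |√u − √11| = |u − 11|/(√u + √11).
Restrict δ ≤ 11 so that |u − 11| < 11 forces u > 0, and then √u + √11 > √11.
Hence |√u − √11| < |u − 11|/√11, which is < ϵ once |u − 11| < √11·ϵ.
Take δ = min(11, √11·ϵ). If 0 < |u − 11| < δ then u > 0 and |√u − √11| < |u − 11|/√11 < ϵ.

δ = min(11, √11·ϵ)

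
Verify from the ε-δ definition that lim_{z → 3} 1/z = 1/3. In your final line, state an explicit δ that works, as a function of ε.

Let ε > 0 be given. We seek δ > 0 such that 0 < |z − 3| < δ implies |1/z − (1/3)| < ε.
|1/z − (1/3)| = |3 − z|/(3·|z|) = |z − 3|/(3|z|).
Restrict δ ≤ 3/2. Then |z − 3| < 3/2 gives |z| > 3/2, so 3|z| > 9/2.
Then |1/z − (1/3)| < |z − 3|/(9/2), which is < ε when |z − 3| < (9/2)ε.
Take δ = min(3/2, (9/2)ε). Then 0 < |z − 3| < δ gives both |z − 3| < 3/2 and |z − 3| < (9/2)ε, so |1/z − (1/3)| < ε.

δ = min(3/2, (9/2)ε)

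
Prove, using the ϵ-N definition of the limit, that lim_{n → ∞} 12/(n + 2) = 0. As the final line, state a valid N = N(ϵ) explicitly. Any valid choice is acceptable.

Let ϵ > 0. For n ≥ 1, |12/(n + 2) − 0| = 12/(n + 2) ≤ 12/n.
We need 12/n < ϵ, i.e. n > 12/ϵ.
Take N = 12/ϵ. If n > N then |12/(n + 2)| ≤ 12/n < ϵ.

N = 12/ϵ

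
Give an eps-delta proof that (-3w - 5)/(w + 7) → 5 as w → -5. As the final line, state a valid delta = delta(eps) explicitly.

Let eps > 0 be given. We want delta > 0 with 0 < |w + 5| < delta ⇒ |(-3w - 5)/(w + 7) − 5| < eps.
Combining over a common denominator, (-3w - 5)/(w + 7) − 5 = [(-3w - 5)·2 − 10·(w + 7)] / [2·(w + 7)] = -16(w + 5) / (2(w + 7)).
So |(-3w - 5)/(w + 7) − 5| = 16|w + 5| / (2·|w + 7|).
Require delta ≤ 1, so |w + 7| ≥ |2| − |w + 5| > 2 − 1 = 1.
Hence |(-3w - 5)/(w + 7) − 5| < 16|w + 5|/(2·1) = 8|w + 5|, which is < eps once |w + 5| < (1/8)eps.
Take delta = min(1, (1/8)eps). Then 0 < |w + 5| < delta forces both bounds, so |(-3w - 5)/(w + 7) − 5| < eps.

delta = min(1, (1/8)eps)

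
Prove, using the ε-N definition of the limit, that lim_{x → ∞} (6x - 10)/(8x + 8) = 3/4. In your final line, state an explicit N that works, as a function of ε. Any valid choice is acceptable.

Suppose ε > 0. We seek N > 0 such that x > N implies |(6x - 10)/(8x + 8) − (3/4)| < ε.
(6x - 10)/(8x + 8) − (3/4) = (8(6x - 10) − 6(8x + 8)) / (8(8x + 8)) = -128/(8(8x + 8)).
For x > 0 we have 8x + 8 > 8x, so |(6x - 10)/(8x + 8) − (3/4)| = 128/(8(8x + 8)) < 128/(8·8x) = 2/x.
Thus |(6x - 10)/(8x + 8) − (3/4)| < ε whenever x > 2/ε.
Take N = 2/ε. If x > N then |(6x - 10)/(8x + 8) − (3/4)| < 2/x < ε.

N = 2/ε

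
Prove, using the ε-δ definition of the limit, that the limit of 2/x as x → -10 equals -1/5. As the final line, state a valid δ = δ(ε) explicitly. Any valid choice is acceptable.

δ = min(5, 25ε)

Suppose ε > 0. We seek δ > 0 such that 0 < |x + 10| < δ implies |2/x + 1/5| < ε.
|2/x + 1/5| = 2·|-10 − x|/(10·|x|) = 2|x + 10|/(10|x|).
Require δ ≤ 5 so that |x| > 10 − 5 = 5, hence 10|x| > 50.
Then |2/x + 1/5| < 2|x + 10|/50, which is < ε when |x + 10| < 25ε.
Take δ = min(5, 25ε). Then 0 < |x + 10| < δ gives both |x + 10| < 5 and |x + 10| < 25ε, so |2/x + 1/5| < ε.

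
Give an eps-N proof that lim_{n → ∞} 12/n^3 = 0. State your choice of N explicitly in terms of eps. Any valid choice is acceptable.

N = (12/eps)^{1/3}

Suppose eps > 0. For n ≥ 1, |12/n^3 − 0| = 12/n^3.
12/n^3 < eps ⇔ n^3 > 12/eps ⇔ n > (12/eps)^{1/3}.
Take N = (12/eps)^{1/3}. Then n > N implies 12/n^3 < eps.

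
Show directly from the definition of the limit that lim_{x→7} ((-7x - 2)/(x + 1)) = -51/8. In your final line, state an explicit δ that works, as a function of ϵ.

δ = min(4, (32/5)ϵ)

Suppose ϵ > 0. We want δ > 0 with 0 < |x − 7| < δ ⇒ |(-7x - 2)/(x + 1) + 51/8| < ϵ.
Combining over a common denominator, (-7x - 2)/(x + 1) + 51/8 = [(-7x - 2)·8 − (-51)·(x + 1)] / [8·(x + 1)] = -5(x − 7) / (8(x + 1)).
So |(-7x - 2)/(x + 1) + 51/8| = 5|x − 7| / (8·|x + 1|).
Require δ ≤ 4, so |x + 1| ≥ |8| − |x − 7| > 8 − 4 = 4.
Hence |(-7x - 2)/(x + 1) + 51/8| < 5|x − 7|/(8·4) = (5/32)|x − 7|, which is < ϵ once |x − 7| < (32/5)ϵ.
Take δ = min(4, (32/5)ϵ). Then 0 < |x − 7| < δ forces both bounds, so |(-7x - 2)/(x + 1) + 51/8| < ϵ.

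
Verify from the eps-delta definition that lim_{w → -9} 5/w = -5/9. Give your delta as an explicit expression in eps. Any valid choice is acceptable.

delta = min(9/2, (81/10)eps)

Let eps > 0 be given. We seek delta > 0 such that 0 < |w + 9| < delta implies |5/w + 5/9| < eps.
|5/w + 5/9| = 5·|-9 − w|/(9·|w|) = 5|w + 9|/(9|w|).
Restrict delta ≤ 9/2. Then |w + 9| < 9/2 gives |w| > 9/2, so 9|w| > 81/2.
Then |5/w + 5/9| < 5|w + 9|/(81/2), which is < eps when |w + 9| < (81/10)eps.
Take delta = min(9/2, (81/10)eps). Then 0 < |w + 9| < delta gives both |w + 9| < 9/2 and |w + 9| < (81/10)eps, so |5/w + 5/9| < eps.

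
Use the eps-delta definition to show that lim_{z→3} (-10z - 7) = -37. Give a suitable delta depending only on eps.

Let eps > 0 be given. We need delta > 0 so that 0 < |z − 3| < delta implies |(-10z - 7) + 37| < eps.
|(-10z - 7) + 37| = |-10z + 30| = 10|z − 3|.
So 10|z − 3| < eps exactly when |z − 3| < eps/10.
Take delta = eps/10. If 0 < |z − 3| < delta then |(-10z - 7) + 37| = 10|z − 3| < 10·(eps/10) = eps.

delta = eps/10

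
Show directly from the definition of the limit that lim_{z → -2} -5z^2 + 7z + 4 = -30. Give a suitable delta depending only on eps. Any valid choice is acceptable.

Let eps > 0 be given. We want delta > 0 such that 0 < |z + 2| < delta implies |(-5z^2 + 7z + 4) + 30| < eps.
(-5z^2 + 7z + 4) + 30 = -5z^2 + 7z + 34 = (z + 2)(-5z + 17).
So |(-5z^2 + 7z + 4) + 30| = |z + 2|·|-5z + 17|.
Assume first that |z + 2| < 1, so |z| < 3. Then |-5z + 17| ≤ 5·3 + 17 = 32.
Hence |(-5z^2 + 7z + 4) + 30| ≤ 32|z + 2| < eps provided |z + 2| < eps/32.
Take delta = min(1, eps/32). Then 0 < |z + 2| < delta gives both |z + 2| < 1 and |z + 2| < eps/32, so |(-5z^2 + 7z + 4) + 30| < eps.

delta = min(1, eps/32)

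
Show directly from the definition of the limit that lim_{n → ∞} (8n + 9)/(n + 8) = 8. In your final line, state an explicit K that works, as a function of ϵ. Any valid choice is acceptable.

K = 55/ϵ

Suppose ϵ > 0. For n ≥ 1, |(8n + 9)/(n + 8) − 8| = |-55|/((n + 8)) = 55/((n + 8)).
Since n + 8 ≥ n for n ≥ 1, this is ≤ 55/(n) = 55/n.
So |(8n + 9)/(n + 8) − 8| < ϵ whenever n > 55/ϵ.
Take K = 55/ϵ. If n > K then |(8n + 9)/(n + 8) − 8| ≤ 55/n < ϵ.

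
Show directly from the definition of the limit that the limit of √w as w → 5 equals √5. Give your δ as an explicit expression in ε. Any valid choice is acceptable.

δ = min(5, √5·ε)

Let ε > 0 be given. We want δ > 0 such that 0 < |w − 5| < δ implies |√w − √5| < ε.
Rationalise: √w − √5 = (w − 5)/(√w + √5), so |√w − √5| = |w − 5|/(√w + √5).
Restrict δ ≤ 5 so that |w − 5| < 5 forces w > 0, and then √w + √5 > √5.
Hence |√w − √5| < |w − 5|/√5, which is < ε once |w − 5| < √5·ε.
Take δ = min(5, √5·ε). If 0 < |w − 5| < δ then w > 0 and |√w − √5| < |w − 5|/√5 < ε.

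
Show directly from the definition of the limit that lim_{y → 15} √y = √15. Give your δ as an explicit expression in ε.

δ = min(15, √15·ε)

Let ε > 0. We want δ > 0 such that 0 < |y − 15| < δ implies |√y − √15| < ε.
Multiplying by the conjugate, |√y − √15| = |y − 15|/(√y + √15).
Restrict δ ≤ 15 so that |y − 15| < 15 forces y > 0, and then √y + √15 > √15.
Hence |√y − √15| < |y − 15|/√15, which is < ε once |y − 15| < √15·ε.
Take δ = min(15, √15·ε). If 0 < |y − 15| < δ then y > 0 and |√y − √15| < |y − 15|/√15 < ε.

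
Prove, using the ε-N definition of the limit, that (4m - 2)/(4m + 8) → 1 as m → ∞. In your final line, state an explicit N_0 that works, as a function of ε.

N_0 = (5/2)/ε

Fix ε > 0. For m ≥ 1, |(4m - 2)/(4m + 8) − 1| = |-40|/(4(4m + 8)) = 40/(4(4m + 8)).
Since 4m + 8 ≥ 4m for m ≥ 1, this is ≤ 40/(4·4m) = (5/2)/m.
So |(4m - 2)/(4m + 8) − 1| < ε whenever m > (5/2)/ε.
Take N_0 = (5/2)/ε. If m > N_0 then |(4m - 2)/(4m + 8) − 1| ≤ (5/2)/m < ε.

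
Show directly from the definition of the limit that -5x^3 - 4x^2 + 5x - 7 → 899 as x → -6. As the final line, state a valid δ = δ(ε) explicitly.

δ = min(1, ε/578)

Suppose ε > 0. We want δ > 0 such that 0 < |x + 6| < δ implies |(-5x^3 - 4x^2 + 5x - 7) − 899| < ε.
(-5x^3 - 4x^2 + 5x - 7) − 899 = -5x^3 - 4x^2 + 5x - 906 = (x + 6)(-5x^2 + 26x - 151).
So |(-5x^3 - 4x^2 + 5x - 7) − 899| = |x + 6|·|-5x^2 + 26x - 151|.
Require δ ≤ 1. Then |x + 6| < 1 gives |x| < 7, and by the triangle inequality |-5x^2 + 26x - 151| ≤ 5·7^2 + 26·7 + 151 = 578.
Hence |(-5x^3 - 4x^2 + 5x - 7) − 899| ≤ 578|x + 6| < ε provided |x + 6| < ε/578.
Take δ = min(1, ε/578). Then 0 < |x + 6| < δ gives both |x + 6| < 1 and |x + 6| < ε/578, so |(-5x^3 - 4x^2 + 5x - 7) − 899| < ε.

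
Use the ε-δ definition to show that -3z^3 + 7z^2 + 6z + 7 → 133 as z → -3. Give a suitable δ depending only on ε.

Fix ε > 0. We want δ > 0 such that 0 < |z + 3| < δ implies |(-3z^3 + 7z^2 + 6z + 7) − 133| < ε.
(-3z^3 + 7z^2 + 6z + 7) − 133 = -3z^3 + 7z^2 + 6z - 126 = (z + 3)(-3z^2 + 16z - 42).
So |(-3z^3 + 7z^2 + 6z + 7) − 133| = |z + 3|·|-3z^2 + 16z - 42|.
Assume first that |z + 3| < 1, so |z| < 4. Then |-3z^2 + 16z - 42| ≤ 3·4^2 + 16·4 + 42 = 154.
Hence |(-3z^3 + 7z^2 + 6z + 7) − 133| ≤ 154|z + 3| < ε provided |z + 3| < ε/154.
Take δ = min(1, ε/154). Then 0 < |z + 3| < δ gives both |z + 3| < 1 and |z + 3| < ε/154, so |(-3z^3 + 7z^2 + 6z + 7) − 133| < ε.

δ = min(1, ε/154)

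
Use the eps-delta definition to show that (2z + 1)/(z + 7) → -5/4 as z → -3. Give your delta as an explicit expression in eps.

Let eps > 0 be given. We want delta > 0 with 0 < |z + 3| < delta ⇒ |(2z + 1)/(z + 7) + 5/4| < eps.
Combining over a common denominator, (2z + 1)/(z + 7) + 5/4 = [(2z + 1)·4 − (-5)·(z + 7)] / [4·(z + 7)] = 13(z + 3) / (4(z + 7)).
So |(2z + 1)/(z + 7) + 5/4| = 13|z + 3| / (4·|z + 7|).
Restrict delta ≤ 2. Then |z + 3| < 2 gives |z + 7| = |(z + 3) + 4| ≥ 4 − 2 = 2.
Hence |(2z + 1)/(z + 7) + 5/4| < 13|z + 3|/(4·2) = (13/8)|z + 3|, which is < eps once |z + 3| < (8/13)eps.
Take delta = min(2, (8/13)eps). Then 0 < |z + 3| < delta forces both bounds, so |(2z + 1)/(z + 7) + 5/4| < eps.

delta = min(2, (8/13)eps)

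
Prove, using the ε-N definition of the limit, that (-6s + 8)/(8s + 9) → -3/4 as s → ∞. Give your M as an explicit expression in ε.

M = (59/32)/ε

Suppose ε > 0. We seek M > 0 such that s > M implies |(-6s + 8)/(8s + 9) + 3/4| < ε.
(-6s + 8)/(8s + 9) + 3/4 = (8(-6s + 8) − (-6)(8s + 9)) / (8(8s + 9)) = 118/(8(8s + 9)).
For s > 0 we have 8s + 9 > 8s, so |(-6s + 8)/(8s + 9) + 3/4| = 118/(8(8s + 9)) < 118/(8·8s) = (59/32)/s.
Thus |(-6s + 8)/(8s + 9) + 3/4| < ε whenever s > (59/32)/ε.
Take M = (59/32)/ε. If s > M then |(-6s + 8)/(8s + 9) + 3/4| < (59/32)/s < ε.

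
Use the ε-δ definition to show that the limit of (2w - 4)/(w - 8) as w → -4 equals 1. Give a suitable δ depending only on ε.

Suppose ε > 0. We want δ > 0 with 0 < |w + 4| < δ ⇒ |(2w - 4)/(w - 8) − 1| < ε.
Combining over a common denominator, (2w - 4)/(w - 8) − 1 = [(2w - 4)·(-12) − (-12)·(w - 8)] / [(-12)·(w - 8)] = -12(w + 4) / ((-12)(w - 8)).
So |(2w - 4)/(w - 8) − 1| = 12|w + 4| / (12·|w − 8|).
Restrict δ ≤ 6. Then |w + 4| < 6 gives |w − 8| = |(w + 4) + (-12)| ≥ 12 − 6 = 6.
Hence |(2w - 4)/(w - 8) − 1| < 12|w + 4|/(12·6) = (1/6)|w + 4|, which is < ε once |w + 4| < 6ε.
Take δ = min(6, 6ε). Then 0 < |w + 4| < δ forces both bounds, so |(2w - 4)/(w - 8) − 1| < ε.

δ = min(6, 6ε)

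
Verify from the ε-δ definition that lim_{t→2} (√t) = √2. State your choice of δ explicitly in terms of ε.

Suppose ε > 0. We want δ > 0 such that 0 < |t − 2| < δ implies |√t − √2| < ε.
Rationalise: √t − √2 = (t − 2)/(√t + √2), so |√t − √2| = |t − 2|/(√t + √2).
Restrict δ ≤ 2 so that |t − 2| < 2 forces t > 0, and then √t + √2 > √2.
Hence |√t − √2| < |t − 2|/√2, which is < ε once |t − 2| < √2·ε.
Take δ = min(2, √2·ε). If 0 < |t − 2| < δ then t > 0 and |√t − √2| < |t − 2|/√2 < ε.

δ = min(2, √2·ε)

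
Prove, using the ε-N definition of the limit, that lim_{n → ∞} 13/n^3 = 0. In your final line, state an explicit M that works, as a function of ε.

Let ε > 0 be given. For n ≥ 1, |13/n^3 − 0| = 13/n^3.
13/n^3 < ε ⇔ n^3 > 13/ε ⇔ n > (13/ε)^{1/3}.
Take M = (13/ε)^{1/3}. Then n > M implies 13/n^3 < ε.

M = (13/ε)^{1/3}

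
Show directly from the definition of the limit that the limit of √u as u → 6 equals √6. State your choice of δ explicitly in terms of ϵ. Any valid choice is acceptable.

δ = min(6, √6·ϵ)

Suppose ϵ > 0. We want δ > 0 such that 0 < |u − 6| < δ implies |√u − √6| < ϵ.
Multiplying by the conjugate, |√u − √6| = |u − 6|/(√u + √6).
Restrict δ ≤ 6 so that |u − 6| < 6 forces u > 0, and then √u + √6 > √6.
Hence |√u − √6| < |u − 6|/√6, which is < ϵ once |u − 6| < √6·ϵ.
Take δ = min(6, √6·ϵ). If 0 < |u − 6| < δ then u > 0 and |√u − √6| < |u − 6|/√6 < ϵ.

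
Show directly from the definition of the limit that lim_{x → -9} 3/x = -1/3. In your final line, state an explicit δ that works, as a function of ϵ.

δ = min(9/2, (27/2)ϵ)

Let ϵ > 0 be given. We seek δ > 0 such that 0 < |x + 9| < δ implies |3/x + 1/3| < ϵ.
|3/x + 1/3| = 3·|-9 − x|/(9·|x|) = 3|x + 9|/(9|x|).
Require δ ≤ 9/2 so that |x| > 9 − 9/2 = 9/2, hence 9|x| > 81/2.
Then |3/x + 1/3| < 3|x + 9|/(81/2), which is < ϵ when |x + 9| < (27/2)ϵ.
Take δ = min(9/2, (27/2)ϵ). Then 0 < |x + 9| < δ gives both |x + 9| < 9/2 and |x + 9| < (27/2)ϵ, so |3/x + 1/3| < ϵ.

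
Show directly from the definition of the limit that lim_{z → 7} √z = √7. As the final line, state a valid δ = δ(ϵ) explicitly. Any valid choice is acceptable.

Fix ϵ > 0. We want δ > 0 such that 0 < |z − 7| < δ implies |√z − √7| < ϵ.
Multiplying by the conjugate, |√z − √7| = |z − 7|/(√z + √7).
Restrict δ ≤ 7 so that |z − 7| < 7 forces z > 0, and then √z + √7 > √7.
Hence |√z − √7| < |z − 7|/√7, which is < ϵ once |z − 7| < √7·ϵ.
Take δ = min(7, √7·ϵ). If 0 < |z − 7| < δ then z > 0 and |√z − √7| < |z − 7|/√7 < ϵ.

δ = min(7, √7·ϵ)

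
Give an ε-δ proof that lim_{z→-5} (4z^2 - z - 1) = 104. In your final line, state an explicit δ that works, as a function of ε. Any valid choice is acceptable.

δ = min(1, ε/45)

Suppose ε > 0. We want δ > 0 such that 0 < |z + 5| < δ implies |(4z^2 - z - 1) − 104| < ε.
(4z^2 - z - 1) − 104 = 4z^2 - z - 105 = (z + 5)(4z - 21).
So |(4z^2 - z - 1) − 104| = |z + 5|·|4z - 21|.
Require δ ≤ 1. Then |z + 5| < 1 gives |z| < 6, and by the triangle inequality |4z - 21| ≤ 4·6 + 21 = 45.
Hence |(4z^2 - z - 1) − 104| ≤ 45|z + 5| < ε provided |z + 5| < ε/45.
Take δ = min(1, ε/45). Then 0 < |z + 5| < δ gives both |z + 5| < 1 and |z + 5| < ε/45, so |(4z^2 - z - 1) − 104| < ε.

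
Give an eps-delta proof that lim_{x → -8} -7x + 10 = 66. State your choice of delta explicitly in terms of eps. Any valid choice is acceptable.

delta = eps/7

Fix eps > 0. We need delta > 0 so that 0 < |x + 8| < delta implies |(-7x + 10) − 66| < eps.
Since (-7x + 10) − 66 = -7(x + 8), we have |(-7x + 10) − 66| = 7|x + 8|.
So 7|x + 8| < eps exactly when |x + 8| < eps/7.
Choosing delta = eps/7 gives |(-7x + 10) − 66| = 7|x + 8| < eps whenever |x + 8| < delta.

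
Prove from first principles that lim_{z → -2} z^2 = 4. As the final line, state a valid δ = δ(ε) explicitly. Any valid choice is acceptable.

δ = min(2, ε/6)

Let ε > 0 be given. We seek δ > 0 with 0 < |z + 2| < δ ⇒ |z^2 − 4| < ε.
Factor: z^2 − 4 = (z + 2)(z - 2), so |z^2 − 4| = |z + 2|·|z - 2|.
Impose δ ≤ 2 so that |z| < 4; then |z - 2| ≤ 6.
Hence |z^2 − 4| ≤ 6|z + 2|, which is < ε once |z + 2| < ε/6.
Take δ = min(2, ε/6). If 0 < |z + 2| < δ then both bounds hold and |z^2 − 4| ≤ 6|z + 2| < 6·(ε/6) = ε.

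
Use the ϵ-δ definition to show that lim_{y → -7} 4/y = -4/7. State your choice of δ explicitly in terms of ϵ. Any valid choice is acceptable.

Let ϵ > 0. We seek δ > 0 such that 0 < |y + 7| < δ implies |4/y + 4/7| < ϵ.
|4/y + 4/7| = 4·|-7 − y|/(7·|y|) = 4|y + 7|/(7|y|).
Require δ ≤ 7/2 so that |y| > 7 − 7/2 = 7/2, hence 7|y| > 49/2.
Then |4/y + 4/7| < 4|y + 7|/(49/2), which is < ϵ when |y + 7| < (49/8)ϵ.
Take δ = min(7/2, (49/8)ϵ). Then 0 < |y + 7| < δ gives both |y + 7| < 7/2 and |y + 7| < (49/8)ϵ, so |4/y + 4/7| < ϵ.

δ = min(7/2, (49/8)ϵ)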